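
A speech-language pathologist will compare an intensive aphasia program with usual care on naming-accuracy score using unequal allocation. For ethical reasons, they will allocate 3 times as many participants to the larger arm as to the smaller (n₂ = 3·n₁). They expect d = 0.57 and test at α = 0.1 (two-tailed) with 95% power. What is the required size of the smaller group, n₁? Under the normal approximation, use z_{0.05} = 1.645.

With allocation ratio k = n₂/n₁ = 3, Var(x̄₁−x̄₂) = σ²(1/n₁ + 1/(k·n₁)) = σ²·(k+1)/(k·n₁).
So n₁ = (1 + 1/k)·((z_{α/2} + z_β)/d)² = 1.333 × (3.290/0.57)².
n₁ = 1.333 × 33.32 = 44.4.
Round up: n₁ = 45, giving n₂ = 3 × 45 = 135.

n₁ = 45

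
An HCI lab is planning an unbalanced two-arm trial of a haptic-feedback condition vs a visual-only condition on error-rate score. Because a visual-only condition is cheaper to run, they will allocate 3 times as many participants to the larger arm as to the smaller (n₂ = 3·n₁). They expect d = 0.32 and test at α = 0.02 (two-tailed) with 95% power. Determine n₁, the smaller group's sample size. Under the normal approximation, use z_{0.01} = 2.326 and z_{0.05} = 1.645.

With allocation ratio k = n₂/n₁ = 3, Var(x̄₁−x̄₂) = σ²(1/n₁ + 1/(k·n₁)) = σ²·(k+1)/(k·n₁).
So n₁ = (1 + 1/k)·((z_{α/2} + z_β)/d)² = 1.333 × (3.971/0.32)².
n₁ = 1.333 × 153.99 = 205.3.
Round up: n₁ = 206, giving n₂ = 3 × 206 = 618.

n₁ = 206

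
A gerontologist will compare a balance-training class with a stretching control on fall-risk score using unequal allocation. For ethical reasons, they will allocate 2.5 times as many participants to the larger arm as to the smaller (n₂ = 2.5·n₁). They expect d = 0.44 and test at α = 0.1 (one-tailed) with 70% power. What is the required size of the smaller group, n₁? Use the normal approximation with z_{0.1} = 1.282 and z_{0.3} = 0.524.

With allocation ratio k = n₂/n₁ = 2.5, Var(x̄₁−x̄₂) = σ²(1/n₁ + 1/(k·n₁)) = σ²·(k+1)/(k·n₁).
So n₁ = (1 + 1/k)·((z_{α} + z_β)/d)² = 1.400 × (1.806/0.44)².
n₁ = 1.400 × 16.85 = 23.6.
Round up: n₁ = 24, giving n₂ = 2.5 × 24 = 60.

n₁ = 24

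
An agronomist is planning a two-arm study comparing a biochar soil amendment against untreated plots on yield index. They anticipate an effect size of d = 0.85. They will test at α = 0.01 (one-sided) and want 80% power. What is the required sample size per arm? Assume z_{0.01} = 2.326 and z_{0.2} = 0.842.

n = 28 per group

For two independent groups with equal n: n = 2·((z_{α} + z_β) / d)².
z_{α} + z_β = 2.326 + 0.842 = 3.168.
n = 2 × (3.168 / 0.85)² = 2 × 3.727² = 2 × 13.89 = 27.8.
Round up to the next whole participant.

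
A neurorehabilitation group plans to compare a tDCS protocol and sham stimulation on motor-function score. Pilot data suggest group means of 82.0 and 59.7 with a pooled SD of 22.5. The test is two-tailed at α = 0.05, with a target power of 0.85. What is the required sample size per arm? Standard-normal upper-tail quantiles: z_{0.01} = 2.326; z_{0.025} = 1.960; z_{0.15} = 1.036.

n = 19 per group

Cohen's d = |M₁ − M₂| / SD_pooled = |82.0 − 59.7| / 22.5 = 22.3 / 22.5 = 0.991.
For two independent groups with equal n: n = 2·((z_{α/2} + z_β) / d)².
z_{α/2} + z_β = 1.960 + 1.036 = 2.996.
n = 2 × (2.996 / 0.991)² = 2 × 3.023² = 2 × 9.14 = 18.3.
Round up to the next whole participant.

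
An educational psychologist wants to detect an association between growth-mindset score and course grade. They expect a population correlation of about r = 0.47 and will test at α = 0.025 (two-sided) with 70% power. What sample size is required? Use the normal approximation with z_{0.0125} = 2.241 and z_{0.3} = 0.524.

Fisher's z: C = ½·ln((1+r)/(1−r)) = ½·ln(2.7736) = 0.5101.
n = ((z_{α/2} + z_β)/C)² + 3.
(2.241 + 0.524) / 0.5101 = 2.765 / 0.5101 = 5.421.
n = 5.421² + 3 = 29.38 + 3 = 32.4.
Round up.

n = 33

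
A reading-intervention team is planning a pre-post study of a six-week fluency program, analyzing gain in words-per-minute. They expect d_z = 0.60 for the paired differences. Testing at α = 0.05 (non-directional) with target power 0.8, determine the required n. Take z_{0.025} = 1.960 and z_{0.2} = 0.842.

For a paired (one-sample on differences) test: n = ((z_{α/2} + z_β) / d)².
z_{α/2} + z_β = 1.960 + 0.842 = 2.802.
n = (2.802 / 0.60)² = 4.670² = 21.81.
Round up.

n = 22 pairs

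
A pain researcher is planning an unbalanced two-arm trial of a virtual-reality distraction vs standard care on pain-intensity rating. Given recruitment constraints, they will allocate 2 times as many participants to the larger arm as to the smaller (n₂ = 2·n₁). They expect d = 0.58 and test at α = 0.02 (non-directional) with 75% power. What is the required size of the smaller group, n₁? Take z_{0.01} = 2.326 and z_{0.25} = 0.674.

n₁ = 41

With allocation ratio k = n₂/n₁ = 2, Var(x̄₁−x̄₂) = σ²(1/n₁ + 1/(k·n₁)) = σ²·(k+1)/(k·n₁).
So n₁ = (1 + 1/k)·((z_{α/2} + z_β)/d)² = 1.500 × (3.000/0.58)².
n₁ = 1.500 × 26.75 = 40.1.
Round up: n₁ = 41, giving n₂ = 2 × 41 = 82.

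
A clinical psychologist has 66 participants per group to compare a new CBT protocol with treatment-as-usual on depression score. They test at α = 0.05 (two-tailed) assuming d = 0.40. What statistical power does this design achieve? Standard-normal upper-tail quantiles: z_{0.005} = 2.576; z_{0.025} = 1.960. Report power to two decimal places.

power ≈ 0.63

For two equal groups, power = Φ(d·√(n/2) − z_{α/2}).
d·√(n/2) = 0.40 × √(66/2) = 0.40 × 5.745 = 2.298.
z_β = 2.298 − 1.960 = 0.338.
Power = Φ(0.338) = 0.632.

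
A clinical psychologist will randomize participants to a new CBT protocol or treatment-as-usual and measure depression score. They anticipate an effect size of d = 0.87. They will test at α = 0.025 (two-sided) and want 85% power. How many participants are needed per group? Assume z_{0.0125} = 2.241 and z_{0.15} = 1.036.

For two independent groups with equal n: n = 2·((z_{α/2} + z_β) / d)².
z_{α/2} + z_β = 2.241 + 1.036 = 3.277.
n = 2 × (3.277 / 0.87)² = 2 × 3.767² = 2 × 14.19 = 28.4.
Round up to the next whole participant.

n = 29 per group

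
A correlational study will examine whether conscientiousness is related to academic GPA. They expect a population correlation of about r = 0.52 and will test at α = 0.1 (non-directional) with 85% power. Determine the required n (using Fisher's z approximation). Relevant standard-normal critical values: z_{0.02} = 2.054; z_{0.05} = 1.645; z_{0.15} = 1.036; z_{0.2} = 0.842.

n = 25

Fisher's z: C = ½·ln((1+r)/(1−r)) = ½·ln(3.1667) = 0.5763.
n = ((z_{α/2} + z_β)/C)² + 3.
(1.645 + 1.036) / 0.5763 = 2.681 / 0.5763 = 4.652.
n = 4.652² + 3 = 21.64 + 3 = 24.6.
Round up.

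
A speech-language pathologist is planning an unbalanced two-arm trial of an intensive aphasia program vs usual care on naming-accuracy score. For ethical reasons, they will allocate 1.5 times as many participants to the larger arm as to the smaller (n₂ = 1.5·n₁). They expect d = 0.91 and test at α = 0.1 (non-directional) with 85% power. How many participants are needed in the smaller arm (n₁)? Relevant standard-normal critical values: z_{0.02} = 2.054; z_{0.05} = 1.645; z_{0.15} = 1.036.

With allocation ratio k = n₂/n₁ = 1.5, Var(x̄₁−x̄₂) = σ²(1/n₁ + 1/(k·n₁)) = σ²·(k+1)/(k·n₁).
So n₁ = (1 + 1/k)·((z_{α/2} + z_β)/d)² = 1.667 × (2.681/0.91)².
n₁ = 1.667 × 8.68 = 14.5.
Round up: n₁ = 15, giving n₂ = ⌈1.5 × 15⌉ = ⌈22.5⌉ = 23.

n₁ = 15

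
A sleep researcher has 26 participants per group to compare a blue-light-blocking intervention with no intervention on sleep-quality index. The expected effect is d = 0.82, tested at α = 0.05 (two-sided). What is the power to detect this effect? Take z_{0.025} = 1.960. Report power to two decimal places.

For two equal groups, power = Φ(d·√(n/2) − z_{α/2}).
d·√(n/2) = 0.82 × √(26/2) = 0.82 × 3.606 = 2.957.
z_β = 2.957 − 1.960 = 0.997.
Power = Φ(0.997) = 0.841.

power ≈ 0.84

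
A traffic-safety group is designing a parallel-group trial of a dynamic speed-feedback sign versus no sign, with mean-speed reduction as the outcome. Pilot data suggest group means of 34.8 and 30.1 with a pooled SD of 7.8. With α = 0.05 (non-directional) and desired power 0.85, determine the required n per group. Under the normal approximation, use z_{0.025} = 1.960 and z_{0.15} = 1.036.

n = 50 per group

Cohen's d = |M₁ − M₂| / SD_pooled = |34.8 − 30.1| / 7.8 = 4.7 / 7.8 = 0.603.
For two independent groups with equal n: n = 2·((z_{α/2} + z_β) / d)².
z_{α/2} + z_β = 1.960 + 1.036 = 2.996.
n = 2 × (2.996 / 0.603)² = 2 × 4.968² = 2 × 24.69 = 49.4.
Round up to the next whole participant.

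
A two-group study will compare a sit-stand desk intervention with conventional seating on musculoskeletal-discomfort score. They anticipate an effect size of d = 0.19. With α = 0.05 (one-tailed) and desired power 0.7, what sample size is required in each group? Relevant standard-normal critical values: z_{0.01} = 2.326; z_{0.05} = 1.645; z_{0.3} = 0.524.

For two independent groups with equal n: n = 2·((z_{α} + z_β) / d)².
z_{α} + z_β = 1.645 + 0.524 = 2.169.
n = 2 × (2.169 / 0.19)² = 2 × 11.416² = 2 × 130.32 = 260.6.
Round up to the next whole participant.

n = 261 per group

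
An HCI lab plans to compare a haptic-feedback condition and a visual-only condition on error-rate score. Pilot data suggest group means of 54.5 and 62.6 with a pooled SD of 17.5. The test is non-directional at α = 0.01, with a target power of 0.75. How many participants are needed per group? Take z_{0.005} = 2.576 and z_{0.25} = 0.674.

n = 99 per group

Cohen's d = |M₁ − M₂| / SD_pooled = |54.5 − 62.6| / 17.5 = 8.1 / 17.5 = 0.463.
For two independent groups with equal n: n = 2·((z_{α/2} + z_β) / d)².
z_{α/2} + z_β = 2.576 + 0.674 = 3.250.
n = 2 × (3.250 / 0.463)² = 2 × 7.019² = 2 × 49.27 = 98.5.
Round up to the next whole participant.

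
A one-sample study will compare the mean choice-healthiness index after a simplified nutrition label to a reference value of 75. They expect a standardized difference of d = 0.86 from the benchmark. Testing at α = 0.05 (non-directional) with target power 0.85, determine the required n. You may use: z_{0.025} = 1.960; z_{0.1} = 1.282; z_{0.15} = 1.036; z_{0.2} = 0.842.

For a one-sample test: n = ((z_{α/2} + z_β) / d)².
z_{α/2} + z_β = 1.960 + 1.036 = 2.996.
n = (2.996 / 0.86)² = 3.484² = 12.14.
Round up.

n = 13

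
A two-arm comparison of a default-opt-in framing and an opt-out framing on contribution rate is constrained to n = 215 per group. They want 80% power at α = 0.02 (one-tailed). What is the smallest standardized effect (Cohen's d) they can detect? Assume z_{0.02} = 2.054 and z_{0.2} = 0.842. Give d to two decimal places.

d_min ≈ 0.28

For two independent groups of n = 215 each: d_min = (z_{α} + z_β)·√(2/n).
z-sum = 2.054 + 0.842 = 2.896.
d_min = 2.896 × √(2/215) = 2.896 × 0.0964 = 0.279.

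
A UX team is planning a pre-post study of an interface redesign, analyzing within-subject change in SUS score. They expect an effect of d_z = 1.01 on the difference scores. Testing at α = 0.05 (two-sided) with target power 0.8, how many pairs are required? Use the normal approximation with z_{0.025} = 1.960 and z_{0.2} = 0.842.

For a paired (one-sample on differences) test: n = ((z_{α/2} + z_β) / d)².
z_{α/2} + z_β = 1.960 + 0.842 = 2.802.
n = (2.802 / 1.01)² = 2.774² = 7.70.
Round up.

n = 8 pairs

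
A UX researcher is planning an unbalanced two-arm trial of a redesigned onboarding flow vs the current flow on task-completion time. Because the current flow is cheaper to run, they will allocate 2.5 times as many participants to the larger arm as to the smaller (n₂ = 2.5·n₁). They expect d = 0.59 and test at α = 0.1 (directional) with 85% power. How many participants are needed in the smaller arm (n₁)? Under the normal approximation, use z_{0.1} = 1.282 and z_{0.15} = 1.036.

n₁ = 22

With allocation ratio k = n₂/n₁ = 2.5, Var(x̄₁−x̄₂) = σ²(1/n₁ + 1/(k·n₁)) = σ²·(k+1)/(k·n₁).
So n₁ = (1 + 1/k)·((z_{α} + z_β)/d)² = 1.400 × (2.318/0.59)².
n₁ = 1.400 × 15.44 = 21.6.
Round up: n₁ = 22, giving n₂ = 2.5 × 22 = 55.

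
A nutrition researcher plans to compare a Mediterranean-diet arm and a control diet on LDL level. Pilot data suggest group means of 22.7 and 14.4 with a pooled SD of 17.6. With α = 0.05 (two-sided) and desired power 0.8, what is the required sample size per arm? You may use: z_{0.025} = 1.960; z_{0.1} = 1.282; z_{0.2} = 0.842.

n = 71 per group

Cohen's d = |M₁ − M₂| / SD_pooled = |22.7 − 14.4| / 17.6 = 8.3 / 17.6 = 0.472.
For two independent groups with equal n: n = 2·((z_{α/2} + z_β) / d)².
z_{α/2} + z_β = 1.960 + 0.842 = 2.802.
n = 2 × (2.802 / 0.472)² = 2 × 5.936² = 2 × 35.24 = 70.5.
Round up to the next whole participant.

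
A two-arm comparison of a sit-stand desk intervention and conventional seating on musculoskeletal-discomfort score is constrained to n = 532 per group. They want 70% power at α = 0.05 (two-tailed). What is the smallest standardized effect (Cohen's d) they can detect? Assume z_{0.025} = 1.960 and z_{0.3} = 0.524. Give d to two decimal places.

d_min ≈ 0.15

For two independent groups of n = 532 each: d_min = (z_{α/2} + z_β)·√(2/n).
z-sum = 1.960 + 0.524 = 2.484.
d_min = 2.484 × √(2/532) = 2.484 × 0.0613 = 0.152.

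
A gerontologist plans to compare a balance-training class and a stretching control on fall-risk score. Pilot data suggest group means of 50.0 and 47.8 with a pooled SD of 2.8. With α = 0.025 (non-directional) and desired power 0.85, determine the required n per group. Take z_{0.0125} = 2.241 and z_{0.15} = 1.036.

Cohen's d = |M₁ − M₂| / SD_pooled = |50.0 − 47.8| / 2.8 = 2.2 / 2.8 = 0.786.
For two independent groups with equal n: n = 2·((z_{α/2} + z_β) / d)².
z_{α/2} + z_β = 2.241 + 1.036 = 3.277.
n = 2 × (3.277 / 0.786)² = 2 × 4.169² = 2 × 17.38 = 34.8.
Round up to the next whole participant.

n = 35 per group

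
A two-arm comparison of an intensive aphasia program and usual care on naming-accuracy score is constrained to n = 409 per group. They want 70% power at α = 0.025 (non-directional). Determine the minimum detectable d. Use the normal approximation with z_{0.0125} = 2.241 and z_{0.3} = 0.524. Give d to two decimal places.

For two independent groups of n = 409 each: d_min = (z_{α/2} + z_β)·√(2/n).
z-sum = 2.241 + 0.524 = 2.765.
d_min = 2.765 × √(2/409) = 2.765 × 0.0699 = 0.193.

d_min ≈ 0.19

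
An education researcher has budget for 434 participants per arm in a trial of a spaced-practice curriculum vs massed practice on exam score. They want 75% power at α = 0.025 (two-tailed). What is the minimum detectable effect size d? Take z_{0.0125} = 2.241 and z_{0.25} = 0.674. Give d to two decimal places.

d_min ≈ 0.20

For two independent groups of n = 434 each: d_min = (z_{α/2} + z_β)·√(2/n).
z-sum = 2.241 + 0.674 = 2.915.
d_min = 2.915 × √(2/434) = 2.915 × 0.0679 = 0.198.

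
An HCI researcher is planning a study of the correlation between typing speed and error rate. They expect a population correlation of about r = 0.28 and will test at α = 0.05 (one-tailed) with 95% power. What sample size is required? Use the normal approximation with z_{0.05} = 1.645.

n = 134

Fisher's z: C = ½·ln((1+r)/(1−r)) = ½·ln(1.7778) = 0.2877.
n = ((z_{α} + z_β)/C)² + 3.
(1.645 + 1.645) / 0.2877 = 3.290 / 0.2877 = 11.436.
n = 11.436² + 3 = 130.77 + 3 = 133.8.
Round up.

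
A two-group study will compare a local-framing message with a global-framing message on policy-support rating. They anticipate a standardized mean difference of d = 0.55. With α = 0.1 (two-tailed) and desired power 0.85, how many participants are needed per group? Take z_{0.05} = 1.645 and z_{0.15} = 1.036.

For two independent groups with equal n: n = 2·((z_{α/2} + z_β) / d)².
z_{α/2} + z_β = 1.645 + 1.036 = 2.681.
n = 2 × (2.681 / 0.55)² = 2 × 4.875² = 2 × 23.76 = 47.5.
Round up to the next whole participant.

n = 48 per group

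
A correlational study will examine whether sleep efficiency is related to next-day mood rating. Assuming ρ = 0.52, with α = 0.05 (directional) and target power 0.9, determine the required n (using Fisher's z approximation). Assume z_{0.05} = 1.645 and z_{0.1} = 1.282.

Fisher's z: C = ½·ln((1+r)/(1−r)) = ½·ln(3.1667) = 0.5763.
n = ((z_{α} + z_β)/C)² + 3.
(1.645 + 1.282) / 0.5763 = 2.927 / 0.5763 = 5.079.
n = 5.079² + 3 = 25.80 + 3 = 28.8.
Round up.

n = 29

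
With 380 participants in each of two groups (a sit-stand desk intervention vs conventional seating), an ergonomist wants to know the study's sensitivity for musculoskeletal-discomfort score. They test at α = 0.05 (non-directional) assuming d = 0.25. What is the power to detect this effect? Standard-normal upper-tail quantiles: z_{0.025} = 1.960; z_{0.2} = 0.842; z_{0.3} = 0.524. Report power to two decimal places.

For two equal groups, power = Φ(d·√(n/2) − z_{α/2}).
d·√(n/2) = 0.25 × √(380/2) = 0.25 × 13.784 = 3.446.
z_β = 3.446 − 1.960 = 1.486.
Power = Φ(1.486) = 0.931.

power ≈ 0.93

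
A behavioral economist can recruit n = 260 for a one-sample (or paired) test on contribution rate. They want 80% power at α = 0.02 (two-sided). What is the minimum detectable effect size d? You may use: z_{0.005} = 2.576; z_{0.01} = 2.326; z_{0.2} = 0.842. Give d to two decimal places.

d_min ≈ 0.20

For a single sample (or paired design) of n = 260: d_min = (z_{α/2} + z_β)/√n.
z-sum = 2.326 + 0.842 = 3.168.
d_min = 3.168 / √260 = 3.168 / 16.125 = 0.196.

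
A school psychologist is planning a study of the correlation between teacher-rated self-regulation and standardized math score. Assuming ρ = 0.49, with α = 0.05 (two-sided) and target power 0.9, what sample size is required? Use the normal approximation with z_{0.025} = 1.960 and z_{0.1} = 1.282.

Fisher's z: C = ½·ln((1+r)/(1−r)) = ½·ln(2.9216) = 0.5361.
n = ((z_{α/2} + z_β)/C)² + 3.
(1.960 + 1.282) / 0.5361 = 3.242 / 0.5361 = 6.047.
n = 6.047² + 3 = 36.57 + 3 = 39.6.
Round up.

n = 40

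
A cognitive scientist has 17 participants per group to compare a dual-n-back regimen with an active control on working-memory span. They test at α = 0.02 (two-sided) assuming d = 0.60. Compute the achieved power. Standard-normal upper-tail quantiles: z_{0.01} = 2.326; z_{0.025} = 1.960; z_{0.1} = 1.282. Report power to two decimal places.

For two equal groups, power = Φ(d·√(n/2) − z_{α/2}).
d·√(n/2) = 0.60 × √(17/2) = 0.60 × 2.915 = 1.749.
z_β = 1.749 − 2.326 = -0.577.
Power = Φ(-0.577) = 0.282.

power ≈ 0.28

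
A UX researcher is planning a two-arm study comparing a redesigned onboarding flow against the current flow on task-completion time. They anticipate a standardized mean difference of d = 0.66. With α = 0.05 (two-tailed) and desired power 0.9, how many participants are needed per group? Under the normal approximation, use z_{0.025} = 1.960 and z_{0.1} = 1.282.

n = 49 per group

For two independent groups with equal n: n = 2·((z_{α/2} + z_β) / d)².
z_{α/2} + z_β = 1.960 + 1.282 = 3.242.
n = 2 × (3.242 / 0.66)² = 2 × 4.912² = 2 × 24.13 = 48.3.
Round up to the next whole participant.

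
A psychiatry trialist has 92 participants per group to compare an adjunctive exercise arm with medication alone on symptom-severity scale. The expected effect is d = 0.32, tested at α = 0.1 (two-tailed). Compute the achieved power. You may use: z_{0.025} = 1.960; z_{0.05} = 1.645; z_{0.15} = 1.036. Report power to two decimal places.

For two equal groups, power = Φ(d·√(n/2) − z_{α/2}).
d·√(n/2) = 0.32 × √(92/2) = 0.32 × 6.782 = 2.170.
z_β = 2.170 − 1.645 = 0.525.
Power = Φ(0.525) = 0.700.

power ≈ 0.70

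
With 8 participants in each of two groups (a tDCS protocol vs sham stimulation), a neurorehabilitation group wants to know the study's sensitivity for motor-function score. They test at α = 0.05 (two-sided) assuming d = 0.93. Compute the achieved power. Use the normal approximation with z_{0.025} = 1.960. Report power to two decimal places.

power ≈ 0.46

For two equal groups, power = Φ(d·√(n/2) − z_{α/2}).
d·√(n/2) = 0.93 × √(8/2) = 0.93 × 2.000 = 1.860.
z_β = 1.860 − 1.960 = -0.100.
Power = Φ(-0.100) = 0.460.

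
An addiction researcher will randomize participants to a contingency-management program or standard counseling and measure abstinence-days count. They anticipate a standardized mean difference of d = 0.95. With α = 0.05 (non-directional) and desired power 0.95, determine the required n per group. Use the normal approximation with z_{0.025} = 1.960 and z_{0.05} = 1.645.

For two independent groups with equal n: n = 2·((z_{α/2} + z_β) / d)².
z_{α/2} + z_β = 1.960 + 1.645 = 3.605.
n = 2 × (3.605 / 0.95)² = 2 × 3.795² = 2 × 14.40 = 28.8.
Round up to the next whole participant.

n = 29 per group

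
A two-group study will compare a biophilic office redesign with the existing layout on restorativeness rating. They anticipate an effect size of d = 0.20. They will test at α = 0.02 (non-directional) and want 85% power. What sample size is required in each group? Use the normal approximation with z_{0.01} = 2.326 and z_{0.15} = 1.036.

For two independent groups with equal n: n = 2·((z_{α/2} + z_β) / d)².
z_{α/2} + z_β = 2.326 + 1.036 = 3.362.
n = 2 × (3.362 / 0.20)² = 2 × 16.810² = 2 × 282.58 = 565.2.
Round up to the next whole participant.

n = 566 per group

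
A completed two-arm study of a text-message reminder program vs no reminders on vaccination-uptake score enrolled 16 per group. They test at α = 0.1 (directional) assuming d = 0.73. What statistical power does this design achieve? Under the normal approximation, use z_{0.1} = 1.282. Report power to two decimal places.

For two equal groups, power = Φ(d·√(n/2) − z_{α}).
d·√(n/2) = 0.73 × √(16/2) = 0.73 × 2.828 = 2.065.
z_β = 2.065 − 1.282 = 0.783.
Power = Φ(0.783) = 0.783.

power ≈ 0.78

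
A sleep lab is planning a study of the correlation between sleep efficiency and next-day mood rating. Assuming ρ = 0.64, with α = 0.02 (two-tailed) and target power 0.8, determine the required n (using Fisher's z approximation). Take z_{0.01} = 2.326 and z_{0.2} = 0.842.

n = 21

Fisher's z: C = ½·ln((1+r)/(1−r)) = ½·ln(4.5556) = 0.7582.
n = ((z_{α/2} + z_β)/C)² + 3.
(2.326 + 0.842) / 0.7582 = 3.168 / 0.7582 = 4.178.
n = 4.178² + 3 = 17.46 + 3 = 20.5.
Round up.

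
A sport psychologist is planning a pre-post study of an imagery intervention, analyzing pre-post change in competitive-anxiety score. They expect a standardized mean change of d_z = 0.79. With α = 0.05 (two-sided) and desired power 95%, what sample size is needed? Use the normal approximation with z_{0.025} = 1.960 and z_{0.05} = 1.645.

n = 21 pairs

For a paired (one-sample on differences) test: n = ((z_{α/2} + z_β) / d)².
z_{α/2} + z_β = 1.960 + 1.645 = 3.605.
n = (3.605 / 0.79)² = 4.563² = 20.82.
Round up.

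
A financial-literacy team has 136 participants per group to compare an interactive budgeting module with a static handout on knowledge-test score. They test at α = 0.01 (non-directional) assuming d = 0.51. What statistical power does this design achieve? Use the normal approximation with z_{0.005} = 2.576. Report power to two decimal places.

For two equal groups, power = Φ(d·√(n/2) − z_{α/2}).
d·√(n/2) = 0.51 × √(136/2) = 0.51 × 8.246 = 4.206.
z_β = 4.206 − 2.576 = 1.630.
Power = Φ(1.630) = 0.948.

power ≈ 0.95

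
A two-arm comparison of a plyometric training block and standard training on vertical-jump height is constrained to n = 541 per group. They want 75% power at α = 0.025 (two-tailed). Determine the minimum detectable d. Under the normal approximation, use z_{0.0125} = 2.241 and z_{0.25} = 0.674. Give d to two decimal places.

For two independent groups of n = 541 each: d_min = (z_{α/2} + z_β)·√(2/n).
z-sum = 2.241 + 0.674 = 2.915.
d_min = 2.915 × √(2/541) = 2.915 × 0.0608 = 0.177.

d_min ≈ 0.18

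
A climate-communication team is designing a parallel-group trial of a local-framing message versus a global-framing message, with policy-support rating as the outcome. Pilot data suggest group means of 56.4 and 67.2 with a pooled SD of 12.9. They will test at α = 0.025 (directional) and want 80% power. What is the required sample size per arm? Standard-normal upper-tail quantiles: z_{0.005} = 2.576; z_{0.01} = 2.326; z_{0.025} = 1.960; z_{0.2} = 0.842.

Cohen's d = |M₁ − M₂| / SD_pooled = |56.4 − 67.2| / 12.9 = 10.8 / 12.9 = 0.837.
For two independent groups with equal n: n = 2·((z_{α} + z_β) / d)².
z_{α} + z_β = 1.960 + 0.842 = 2.802.
n = 2 × (2.802 / 0.837)² = 2 × 3.348² = 2 × 11.21 = 22.4.
Round up to the next whole participant.

n = 23 per group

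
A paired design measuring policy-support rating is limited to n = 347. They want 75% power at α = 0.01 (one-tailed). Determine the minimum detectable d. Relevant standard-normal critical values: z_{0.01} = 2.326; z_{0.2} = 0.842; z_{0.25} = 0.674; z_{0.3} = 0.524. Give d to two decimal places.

d_min ≈ 0.16

For a single sample (or paired design) of n = 347: d_min = (z_{α} + z_β)/√n.
z-sum = 2.326 + 0.674 = 3.000.
d_min = 3.000 / √347 = 3.000 / 18.628 = 0.161.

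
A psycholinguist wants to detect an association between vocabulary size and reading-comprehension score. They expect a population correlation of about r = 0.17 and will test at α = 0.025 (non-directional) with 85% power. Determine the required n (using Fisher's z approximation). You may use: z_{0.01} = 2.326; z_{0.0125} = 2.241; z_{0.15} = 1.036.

Fisher's z: C = ½·ln((1+r)/(1−r)) = ½·ln(1.4096) = 0.1717.
n = ((z_{α/2} + z_β)/C)² + 3.
(2.241 + 1.036) / 0.1717 = 3.277 / 0.1717 = 19.086.
n = 19.086² + 3 = 364.26 + 3 = 367.3.
Round up.

n = 368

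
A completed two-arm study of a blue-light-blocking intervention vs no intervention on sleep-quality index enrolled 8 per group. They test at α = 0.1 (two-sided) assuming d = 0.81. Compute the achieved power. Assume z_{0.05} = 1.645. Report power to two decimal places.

power ≈ 0.49

For two equal groups, power = Φ(d·√(n/2) − z_{α/2}).
d·√(n/2) = 0.81 × √(8/2) = 0.81 × 2.000 = 1.620.
z_β = 1.620 − 1.645 = -0.025.
Power = Φ(-0.025) = 0.490.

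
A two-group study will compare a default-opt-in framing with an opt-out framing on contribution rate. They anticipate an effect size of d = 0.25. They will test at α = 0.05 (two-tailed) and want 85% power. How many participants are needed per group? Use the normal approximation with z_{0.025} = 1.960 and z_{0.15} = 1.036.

For two independent groups with equal n: n = 2·((z_{α/2} + z_β) / d)².
z_{α/2} + z_β = 1.960 + 1.036 = 2.996.
n = 2 × (2.996 / 0.25)² = 2 × 11.984² = 2 × 143.62 = 287.2.
Round up to the next whole participant.

n = 288 per group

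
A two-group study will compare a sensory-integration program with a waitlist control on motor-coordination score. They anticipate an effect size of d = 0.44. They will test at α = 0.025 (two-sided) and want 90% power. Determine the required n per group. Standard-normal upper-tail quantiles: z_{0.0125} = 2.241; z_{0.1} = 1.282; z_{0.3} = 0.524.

n = 129 per group

For two independent groups with equal n: n = 2·((z_{α/2} + z_β) / d)².
z_{α/2} + z_β = 2.241 + 1.282 = 3.523.
n = 2 × (3.523 / 0.44)² = 2 × 8.007² = 2 × 64.11 = 128.2.
Round up to the next whole participant.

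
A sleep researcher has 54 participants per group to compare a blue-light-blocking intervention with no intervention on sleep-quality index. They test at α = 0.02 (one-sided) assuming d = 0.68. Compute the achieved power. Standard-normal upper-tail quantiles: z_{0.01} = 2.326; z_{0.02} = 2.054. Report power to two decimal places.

power ≈ 0.93

For two equal groups, power = Φ(d·√(n/2) − z_{α}).
d·√(n/2) = 0.68 × √(54/2) = 0.68 × 5.196 = 3.533.
z_β = 3.533 − 2.054 = 1.479.
Power = Φ(1.479) = 0.930.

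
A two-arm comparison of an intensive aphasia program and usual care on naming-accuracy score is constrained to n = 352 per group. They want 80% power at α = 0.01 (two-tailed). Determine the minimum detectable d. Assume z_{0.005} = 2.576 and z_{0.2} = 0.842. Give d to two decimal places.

For two independent groups of n = 352 each: d_min = (z_{α/2} + z_β)·√(2/n).
z-sum = 2.576 + 0.842 = 3.418.
d_min = 3.418 × √(2/352) = 3.418 × 0.0754 = 0.258.

d_min ≈ 0.26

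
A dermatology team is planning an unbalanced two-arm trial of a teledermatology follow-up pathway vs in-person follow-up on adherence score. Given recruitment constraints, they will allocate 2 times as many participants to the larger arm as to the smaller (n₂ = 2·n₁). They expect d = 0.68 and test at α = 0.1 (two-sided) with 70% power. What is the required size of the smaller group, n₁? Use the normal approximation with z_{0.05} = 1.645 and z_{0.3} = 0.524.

n₁ = 16

With allocation ratio k = n₂/n₁ = 2, Var(x̄₁−x̄₂) = σ²(1/n₁ + 1/(k·n₁)) = σ²·(k+1)/(k·n₁).
So n₁ = (1 + 1/k)·((z_{α/2} + z_β)/d)² = 1.500 × (2.169/0.68)².
n₁ = 1.500 × 10.17 = 15.3.
Round up: n₁ = 16, giving n₂ = 2 × 16 = 32.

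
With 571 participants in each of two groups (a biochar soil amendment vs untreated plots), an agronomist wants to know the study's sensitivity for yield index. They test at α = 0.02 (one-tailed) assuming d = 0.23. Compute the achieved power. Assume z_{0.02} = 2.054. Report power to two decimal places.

For two equal groups, power = Φ(d·√(n/2) − z_{α}).
d·√(n/2) = 0.23 × √(571/2) = 0.23 × 16.897 = 3.886.
z_β = 3.886 − 2.054 = 1.832.
Power = Φ(1.832) = 0.967.

power ≈ 0.97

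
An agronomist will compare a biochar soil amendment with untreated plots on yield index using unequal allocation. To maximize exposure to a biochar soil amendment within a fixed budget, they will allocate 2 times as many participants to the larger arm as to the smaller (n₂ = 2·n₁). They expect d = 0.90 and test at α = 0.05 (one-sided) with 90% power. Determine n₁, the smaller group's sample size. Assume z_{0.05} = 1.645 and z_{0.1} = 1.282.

With allocation ratio k = n₂/n₁ = 2, Var(x̄₁−x̄₂) = σ²(1/n₁ + 1/(k·n₁)) = σ²·(k+1)/(k·n₁).
So n₁ = (1 + 1/k)·((z_{α} + z_β)/d)² = 1.500 × (2.927/0.90)².
n₁ = 1.500 × 10.58 = 15.9.
Round up: n₁ = 16, giving n₂ = 2 × 16 = 32.

n₁ = 16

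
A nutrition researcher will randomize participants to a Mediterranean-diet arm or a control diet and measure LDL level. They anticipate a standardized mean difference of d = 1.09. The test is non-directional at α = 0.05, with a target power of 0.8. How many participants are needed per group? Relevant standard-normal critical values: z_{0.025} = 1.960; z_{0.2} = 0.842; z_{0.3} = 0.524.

For two independent groups with equal n: n = 2·((z_{α/2} + z_β) / d)².
z_{α/2} + z_β = 1.960 + 0.842 = 2.802.
n = 2 × (2.802 / 1.09)² = 2 × 2.571² = 2 × 6.61 = 13.2.
Round up to the next whole participant.

n = 14 per group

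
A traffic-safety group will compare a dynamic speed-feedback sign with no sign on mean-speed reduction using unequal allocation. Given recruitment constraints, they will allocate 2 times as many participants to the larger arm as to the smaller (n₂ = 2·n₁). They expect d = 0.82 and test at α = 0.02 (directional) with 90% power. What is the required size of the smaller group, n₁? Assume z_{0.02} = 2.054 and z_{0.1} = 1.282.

n₁ = 25

With allocation ratio k = n₂/n₁ = 2, Var(x̄₁−x̄₂) = σ²(1/n₁ + 1/(k·n₁)) = σ²·(k+1)/(k·n₁).
So n₁ = (1 + 1/k)·((z_{α} + z_β)/d)² = 1.500 × (3.336/0.82)².
n₁ = 1.500 × 16.55 = 24.8.
Round up: n₁ = 25, giving n₂ = 2 × 25 = 50.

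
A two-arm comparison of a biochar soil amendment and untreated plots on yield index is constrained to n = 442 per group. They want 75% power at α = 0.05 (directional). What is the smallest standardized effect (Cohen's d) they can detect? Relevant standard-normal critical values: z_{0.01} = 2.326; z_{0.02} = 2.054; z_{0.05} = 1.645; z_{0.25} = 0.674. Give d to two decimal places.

d_min ≈ 0.16

For two independent groups of n = 442 each: d_min = (z_{α} + z_β)·√(2/n).
z-sum = 1.645 + 0.674 = 2.319.
d_min = 2.319 × √(2/442) = 2.319 × 0.0673 = 0.156.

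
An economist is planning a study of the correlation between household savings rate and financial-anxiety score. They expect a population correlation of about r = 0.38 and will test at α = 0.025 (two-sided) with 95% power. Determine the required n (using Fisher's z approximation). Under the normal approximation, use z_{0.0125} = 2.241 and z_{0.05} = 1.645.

Fisher's z: C = ½·ln((1+r)/(1−r)) = ½·ln(2.2258) = 0.4001.
n = ((z_{α/2} + z_β)/C)² + 3.
(2.241 + 1.645) / 0.4001 = 3.886 / 0.4001 = 9.713.
n = 9.713² + 3 = 94.33 + 3 = 97.3.
Round up.

n = 98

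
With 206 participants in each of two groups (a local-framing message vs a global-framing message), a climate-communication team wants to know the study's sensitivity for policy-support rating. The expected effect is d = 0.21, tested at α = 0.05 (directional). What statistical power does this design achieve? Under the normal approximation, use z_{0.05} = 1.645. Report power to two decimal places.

For two equal groups, power = Φ(d·√(n/2) − z_{α}).
d·√(n/2) = 0.21 × √(206/2) = 0.21 × 10.149 = 2.131.
z_β = 2.131 − 1.645 = 0.486.
Power = Φ(0.486) = 0.687.

power ≈ 0.69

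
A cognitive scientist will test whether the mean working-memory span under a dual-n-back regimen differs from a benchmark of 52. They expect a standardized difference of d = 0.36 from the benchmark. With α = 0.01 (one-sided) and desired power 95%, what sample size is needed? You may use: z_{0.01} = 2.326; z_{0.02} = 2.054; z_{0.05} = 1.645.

For a one-sample test: n = ((z_{α} + z_β) / d)².
z_{α} + z_β = 2.326 + 1.645 = 3.971.
n = (3.971 / 0.36)² = 11.031² = 121.67.
Round up.

n = 122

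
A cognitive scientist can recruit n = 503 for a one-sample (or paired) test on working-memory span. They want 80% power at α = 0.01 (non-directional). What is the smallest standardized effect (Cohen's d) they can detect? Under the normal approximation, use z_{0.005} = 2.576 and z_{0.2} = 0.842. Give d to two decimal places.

For a single sample (or paired design) of n = 503: d_min = (z_{α/2} + z_β)/√n.
z-sum = 2.576 + 0.842 = 3.418.
d_min = 3.418 / √503 = 3.418 / 22.428 = 0.152.

d_min ≈ 0.15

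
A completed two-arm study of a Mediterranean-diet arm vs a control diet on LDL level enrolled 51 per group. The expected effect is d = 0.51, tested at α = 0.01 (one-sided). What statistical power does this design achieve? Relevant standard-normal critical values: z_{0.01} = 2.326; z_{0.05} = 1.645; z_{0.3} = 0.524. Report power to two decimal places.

For two equal groups, power = Φ(d·√(n/2) − z_{α}).
d·√(n/2) = 0.51 × √(51/2) = 0.51 × 5.050 = 2.575.
z_β = 2.575 − 2.326 = 0.249.
Power = Φ(0.249) = 0.598.

power ≈ 0.60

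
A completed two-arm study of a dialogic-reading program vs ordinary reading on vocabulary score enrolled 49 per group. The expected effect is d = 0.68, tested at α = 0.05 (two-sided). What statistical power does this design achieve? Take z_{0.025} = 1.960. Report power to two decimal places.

For two equal groups, power = Φ(d·√(n/2) − z_{α/2}).
d·√(n/2) = 0.68 × √(49/2) = 0.68 × 4.950 = 3.366.
z_β = 3.366 − 1.960 = 1.406.
Power = Φ(1.406) = 0.920.

power ≈ 0.92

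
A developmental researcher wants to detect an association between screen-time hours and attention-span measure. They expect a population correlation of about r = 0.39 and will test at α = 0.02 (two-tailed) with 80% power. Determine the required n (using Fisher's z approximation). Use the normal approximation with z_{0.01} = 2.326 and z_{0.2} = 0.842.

Fisher's z: C = ½·ln((1+r)/(1−r)) = ½·ln(2.2787) = 0.4118.
n = ((z_{α/2} + z_β)/C)² + 3.
(2.326 + 0.842) / 0.4118 = 3.168 / 0.4118 = 7.693.
n = 7.693² + 3 = 59.18 + 3 = 62.2.
Round up.

n = 63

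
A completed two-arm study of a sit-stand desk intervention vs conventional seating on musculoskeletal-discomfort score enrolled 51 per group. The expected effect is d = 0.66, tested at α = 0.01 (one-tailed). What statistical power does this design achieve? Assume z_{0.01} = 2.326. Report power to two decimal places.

For two equal groups, power = Φ(d·√(n/2) − z_{α}).
d·√(n/2) = 0.66 × √(51/2) = 0.66 × 5.050 = 3.333.
z_β = 3.333 − 2.326 = 1.007.
Power = Φ(1.007) = 0.843.

power ≈ 0.84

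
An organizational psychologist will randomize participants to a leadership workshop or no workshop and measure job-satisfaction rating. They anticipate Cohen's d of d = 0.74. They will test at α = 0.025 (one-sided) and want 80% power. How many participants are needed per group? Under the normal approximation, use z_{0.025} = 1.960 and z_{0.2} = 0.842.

For two independent groups with equal n: n = 2·((z_{α} + z_β) / d)².
z_{α} + z_β = 1.960 + 0.842 = 2.802.
n = 2 × (2.802 / 0.74)² = 2 × 3.786² = 2 × 14.34 = 28.7.
Round up to the next whole participant.

n = 29 per group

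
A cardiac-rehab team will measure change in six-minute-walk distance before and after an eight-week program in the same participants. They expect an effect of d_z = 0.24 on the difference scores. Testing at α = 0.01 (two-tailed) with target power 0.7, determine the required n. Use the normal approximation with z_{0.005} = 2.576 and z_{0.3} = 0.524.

For a paired (one-sample on differences) test: n = ((z_{α/2} + z_β) / d)².
z_{α/2} + z_β = 2.576 + 0.524 = 3.100.
n = (3.100 / 0.24)² = 12.917² = 166.84.
Round up.

n = 167 pairs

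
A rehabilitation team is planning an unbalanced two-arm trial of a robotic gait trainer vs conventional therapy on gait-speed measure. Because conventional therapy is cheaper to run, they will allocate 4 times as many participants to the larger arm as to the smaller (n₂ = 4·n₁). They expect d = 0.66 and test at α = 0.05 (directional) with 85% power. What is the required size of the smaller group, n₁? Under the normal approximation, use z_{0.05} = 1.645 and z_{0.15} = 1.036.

n₁ = 21

With allocation ratio k = n₂/n₁ = 4, Var(x̄₁−x̄₂) = σ²(1/n₁ + 1/(k·n₁)) = σ²·(k+1)/(k·n₁).
So n₁ = (1 + 1/k)·((z_{α} + z_β)/d)² = 1.250 × (2.681/0.66)².
n₁ = 1.250 × 16.50 = 20.6.
Round up: n₁ = 21, giving n₂ = 4 × 21 = 84.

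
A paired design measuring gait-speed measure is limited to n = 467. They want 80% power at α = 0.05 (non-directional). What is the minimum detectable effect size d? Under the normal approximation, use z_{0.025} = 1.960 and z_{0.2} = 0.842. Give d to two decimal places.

For a single sample (or paired design) of n = 467: d_min = (z_{α/2} + z_β)/√n.
z-sum = 1.960 + 0.842 = 2.802.
d_min = 2.802 / √467 = 2.802 / 21.610 = 0.130.

d_min ≈ 0.13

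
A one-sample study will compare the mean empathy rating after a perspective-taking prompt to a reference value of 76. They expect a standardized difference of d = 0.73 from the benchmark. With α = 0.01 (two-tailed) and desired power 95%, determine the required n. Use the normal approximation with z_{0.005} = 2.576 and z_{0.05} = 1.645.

n = 34

For a one-sample test: n = ((z_{α/2} + z_β) / d)².
z_{α/2} + z_β = 2.576 + 1.645 = 4.221.
n = (4.221 / 0.73)² = 5.782² = 33.43.
Round up.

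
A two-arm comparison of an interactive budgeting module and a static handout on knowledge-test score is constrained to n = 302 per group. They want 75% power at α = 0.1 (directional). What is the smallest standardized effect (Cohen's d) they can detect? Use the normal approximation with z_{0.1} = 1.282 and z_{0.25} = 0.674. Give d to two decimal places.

For two independent groups of n = 302 each: d_min = (z_{α} + z_β)·√(2/n).
z-sum = 1.282 + 0.674 = 1.956.
d_min = 1.956 × √(2/302) = 1.956 × 0.0814 = 0.159.

d_min ≈ 0.16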